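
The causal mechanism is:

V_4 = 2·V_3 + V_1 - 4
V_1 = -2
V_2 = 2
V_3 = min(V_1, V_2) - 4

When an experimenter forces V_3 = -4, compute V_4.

The intervention breaks the incoming arrows to V_3: V_3 = min(V_1, V_2) - 4 no longer applies, and V_3 = -4.
V_4 = 2·V_3 + V_1 - 4  [with V_3=-4, V_1=-2]  = -14

-14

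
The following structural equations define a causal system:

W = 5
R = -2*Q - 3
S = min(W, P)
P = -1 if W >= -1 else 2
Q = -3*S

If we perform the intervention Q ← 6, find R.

-15

Intervening sets Q = 6 and removes its equation (Q = -3*S).
R = -2*Q - 3  [with Q=6]  = -15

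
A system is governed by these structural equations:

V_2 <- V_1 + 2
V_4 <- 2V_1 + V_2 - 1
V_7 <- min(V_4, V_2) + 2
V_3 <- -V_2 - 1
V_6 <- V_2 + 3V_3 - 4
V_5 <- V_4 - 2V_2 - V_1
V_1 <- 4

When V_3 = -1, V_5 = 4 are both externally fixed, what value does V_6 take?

-1

Setting V_3 = -1, V_5 = 4 by intervention discards those variables' equations.
V_2 = V_1 + 2  [with V_1=4]  = 6
V_6 = V_2 + 3V_3 - 4  [with V_2=6, V_3=-1]  = -1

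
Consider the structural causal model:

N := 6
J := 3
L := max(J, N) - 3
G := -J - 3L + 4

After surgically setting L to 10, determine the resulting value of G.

The intervention breaks the incoming arrows to L: L := max(J, N) - 3 no longer applies, and L = 10.
G = -J - 3L + 4  [with J=3, L=10]  = -29

-29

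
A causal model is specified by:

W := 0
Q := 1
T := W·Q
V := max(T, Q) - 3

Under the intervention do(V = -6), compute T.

0

Under do(V=-6), the mechanism V := max(T, Q) - 3 is discarded; V is fixed at -6.
Since T is not a descendant of the intervened variable, it is unaffected.
T = W·Q  [with W=0, Q=1]  = 0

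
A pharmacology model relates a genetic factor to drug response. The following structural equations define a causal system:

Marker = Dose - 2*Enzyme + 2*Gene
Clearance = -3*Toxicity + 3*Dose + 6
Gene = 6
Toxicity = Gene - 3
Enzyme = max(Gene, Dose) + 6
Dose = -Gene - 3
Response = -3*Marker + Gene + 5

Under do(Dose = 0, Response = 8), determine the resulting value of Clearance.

The joint intervention fixes Dose = 0, Response = 8, removing each variable's own equation.
Toxicity = Gene - 3  [with Gene=6]  = 3
Clearance = -3*Toxicity + 3*Dose + 6  [with Toxicity=3, Dose=0]  = -3

-3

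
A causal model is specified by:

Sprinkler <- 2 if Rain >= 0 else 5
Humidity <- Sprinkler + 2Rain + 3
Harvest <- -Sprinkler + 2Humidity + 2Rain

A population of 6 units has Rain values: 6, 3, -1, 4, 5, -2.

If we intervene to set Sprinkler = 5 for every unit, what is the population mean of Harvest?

do(Sprinkler=5) breaks Sprinkler's dependence on Rain. With Sprinkler=5 fixed, Harvest across the units is 47, 29, 5, 35, 41, -1, mean 26.

26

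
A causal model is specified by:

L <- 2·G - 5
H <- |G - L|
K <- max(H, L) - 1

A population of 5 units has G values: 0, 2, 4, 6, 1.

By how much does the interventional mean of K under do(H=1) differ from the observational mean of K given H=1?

The intervention sets H=1 in all 5 units regardless of G. Recomputing K per unit gives 0, 0, 2, 6, 0; average 1.6.
Conditioning on H=1 selects the 2 unit(s) with G ∈ {4, 6}. Their K values: 2, 6. Mean = 4.
Difference = 1.6 − 4 = -2.4.

-2.4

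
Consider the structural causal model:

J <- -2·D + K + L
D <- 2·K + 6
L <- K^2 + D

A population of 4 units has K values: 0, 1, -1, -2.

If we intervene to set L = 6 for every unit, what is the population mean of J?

-4.5

Under do(L=6), L's equation is replaced by L=6 for every unit. Per-unit J: -6, -9, -3, 0. Mean = -4.5.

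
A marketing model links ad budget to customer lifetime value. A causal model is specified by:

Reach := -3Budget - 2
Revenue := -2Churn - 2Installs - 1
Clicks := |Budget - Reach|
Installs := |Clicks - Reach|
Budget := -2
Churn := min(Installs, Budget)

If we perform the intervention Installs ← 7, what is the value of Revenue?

-11

Under do(Installs=7), the mechanism Installs := |Clicks - Reach| is discarded; Installs is fixed at 7.
Churn = min(Installs, Budget)  [with Installs=7, Budget=-2]  = -2
Revenue = -2Churn - 2Installs - 1  [with Churn=-2, Installs=7]  = -11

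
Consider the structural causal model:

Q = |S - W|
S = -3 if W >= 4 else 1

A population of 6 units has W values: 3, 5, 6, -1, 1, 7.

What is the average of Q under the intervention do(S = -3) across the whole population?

Every unit gets S=-3 under the intervention. Q values become 6, 8, 9, 2, 4, 10; E[Q|do(S=-3)] = 6.5.

6.5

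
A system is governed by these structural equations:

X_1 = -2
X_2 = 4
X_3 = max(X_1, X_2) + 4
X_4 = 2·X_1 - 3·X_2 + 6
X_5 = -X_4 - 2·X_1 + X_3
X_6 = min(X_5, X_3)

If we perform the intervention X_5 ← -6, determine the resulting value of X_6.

The intervention breaks the incoming arrows to X_5: X_5 = -X_4 - 2·X_1 + X_3 no longer applies, and X_5 = -6.
X_3 = max(X_1, X_2) + 4  [with X_1=-2, X_2=4]  = 8
X_6 = min(X_5, X_3)  [with X_5=-6, X_3=8]  = -6

-6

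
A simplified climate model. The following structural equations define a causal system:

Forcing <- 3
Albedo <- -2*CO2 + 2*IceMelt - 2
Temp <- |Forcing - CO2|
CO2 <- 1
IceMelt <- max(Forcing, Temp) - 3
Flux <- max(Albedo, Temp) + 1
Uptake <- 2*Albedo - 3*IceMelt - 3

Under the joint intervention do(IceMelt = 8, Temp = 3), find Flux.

The joint intervention fixes IceMelt = 8, Temp = 3, removing each variable's own equation.
Albedo = -2*CO2 + 2*IceMelt - 2  [with CO2=1, IceMelt=8]  = 12
Flux = max(Albedo, Temp) + 1  [with Albedo=12, Temp=3]  = 13

13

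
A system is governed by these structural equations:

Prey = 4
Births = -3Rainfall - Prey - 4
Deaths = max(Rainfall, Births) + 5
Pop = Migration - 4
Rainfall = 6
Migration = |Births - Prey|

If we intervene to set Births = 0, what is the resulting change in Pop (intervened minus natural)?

The intervention breaks the incoming arrows to Births: Births = -3Rainfall - Prey - 4 no longer applies, and Births = 0.
Migration = |Births - Prey|  [with Births=0, Prey=4]  = 4
Pop = Migration - 4  [with Migration=4]  = 0
Without intervention: Births = -3Rainfall - Prey - 4  [with Rainfall=6, Prey=4]  = -26; Migration = |Births - Prey|  [with Births=-26, Prey=4]  = 30; Pop = Migration - 4  [with Migration=30]  = 26.
Change = 0 − 26 = -26.

-26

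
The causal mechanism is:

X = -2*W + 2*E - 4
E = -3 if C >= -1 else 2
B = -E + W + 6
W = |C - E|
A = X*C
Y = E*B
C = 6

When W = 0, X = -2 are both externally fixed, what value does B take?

9

Setting W = 0, X = -2 by intervention discards those variables' equations.
E = -3 if C >= -1 else 2  [with C=6]  = -3
B = -E + W + 6  [with E=-3, W=0]  = 9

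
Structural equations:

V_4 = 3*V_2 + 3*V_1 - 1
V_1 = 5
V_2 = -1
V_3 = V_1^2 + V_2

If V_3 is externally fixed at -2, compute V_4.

11

The intervention breaks the incoming arrows to V_3: V_3 = V_1^2 + V_2 no longer applies, and V_3 = -2.
V_4 is not downstream of the intervention, so its value is determined by the original equations.
V_4 = 3*V_2 + 3*V_1 - 1  [with V_2=-1, V_1=5]  = 11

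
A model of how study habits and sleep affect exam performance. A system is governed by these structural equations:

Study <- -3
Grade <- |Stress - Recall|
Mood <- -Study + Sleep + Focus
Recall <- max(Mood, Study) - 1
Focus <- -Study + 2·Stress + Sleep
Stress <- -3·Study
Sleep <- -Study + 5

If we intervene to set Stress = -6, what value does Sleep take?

Under do(Stress=-6), the mechanism Stress <- -3·Study is discarded; Stress is fixed at -6.
Since Sleep is not a descendant of the intervened variable, it is unaffected.
Sleep = -Study + 5  [with Study=-3]  = 8

8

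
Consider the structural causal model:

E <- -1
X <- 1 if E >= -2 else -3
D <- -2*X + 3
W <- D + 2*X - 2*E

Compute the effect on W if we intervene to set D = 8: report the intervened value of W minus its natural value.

7

The intervention breaks the incoming arrows to D: D <- -2*X + 3 no longer applies, and D = 8.
X = 1 if E >= -2 else -3  [with E=-1]  = 1
W = D + 2*X - 2*E  [with D=8, X=1, E=-1]  = 12
Without intervention: X = 1 if E >= -2 else -3  [with E=-1]  = 1; D = -2*X + 3  [with X=1]  = 1; W = D + 2*X - 2*E  [with D=1, X=1, E=-1]  = 5.
Change = 12 − 5 = 7.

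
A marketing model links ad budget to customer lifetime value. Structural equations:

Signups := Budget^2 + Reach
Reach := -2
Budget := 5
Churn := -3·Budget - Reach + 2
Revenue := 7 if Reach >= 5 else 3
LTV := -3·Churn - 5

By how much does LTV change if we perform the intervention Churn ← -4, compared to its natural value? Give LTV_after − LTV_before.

-21

Under do(Churn=-4), the mechanism Churn := -3·Budget - Reach + 2 is discarded; Churn is fixed at -4.
LTV = -3·Churn - 5  [with Churn=-4]  = 7
Without intervention: Churn = -3·Budget - Reach + 2  [with Budget=5, Reach=-2]  = -11; LTV = -3·Churn - 5  [with Churn=-11]  = 28.
Change = 7 − 28 = -21.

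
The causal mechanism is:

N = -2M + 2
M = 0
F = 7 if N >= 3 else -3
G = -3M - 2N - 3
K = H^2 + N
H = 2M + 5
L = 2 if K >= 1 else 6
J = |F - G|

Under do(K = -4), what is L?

6

do(K=-4) replaces the equation K = H^2 + N with the constant K = -4.
L = 2 if K >= 1 else 6  [with K=-4]  = 6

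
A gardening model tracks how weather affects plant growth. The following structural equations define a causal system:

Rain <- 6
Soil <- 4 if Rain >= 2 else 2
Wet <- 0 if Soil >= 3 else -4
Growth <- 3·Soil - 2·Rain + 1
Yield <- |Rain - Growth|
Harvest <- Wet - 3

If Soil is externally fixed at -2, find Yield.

23

do(Soil=-2) replaces the equation Soil <- 4 if Rain >= 2 else 2 with the constant Soil = -2.
Growth = 3·Soil - 2·Rain + 1  [with Soil=-2, Rain=6]  = -17
Yield = |Rain - Growth|  [with Rain=6, Growth=-17]  = 23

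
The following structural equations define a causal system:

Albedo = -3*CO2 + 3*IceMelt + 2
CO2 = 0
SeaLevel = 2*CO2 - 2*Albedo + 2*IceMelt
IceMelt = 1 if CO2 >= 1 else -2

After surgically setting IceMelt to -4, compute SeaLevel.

12

Under do(IceMelt=-4), the mechanism IceMelt = 1 if CO2 >= 1 else -2 is discarded; IceMelt is fixed at -4.
Albedo = -3*CO2 + 3*IceMelt + 2  [with CO2=0, IceMelt=-4]  = -10
SeaLevel = 2*CO2 - 2*Albedo + 2*IceMelt  [with CO2=0, Albedo=-10, IceMelt=-4]  = 12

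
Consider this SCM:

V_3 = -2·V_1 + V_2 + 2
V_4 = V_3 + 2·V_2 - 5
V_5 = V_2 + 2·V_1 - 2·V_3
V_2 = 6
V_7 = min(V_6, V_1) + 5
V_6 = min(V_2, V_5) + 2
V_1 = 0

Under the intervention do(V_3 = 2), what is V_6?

The intervention breaks the incoming arrows to V_3: V_3 = -2·V_1 + V_2 + 2 no longer applies, and V_3 = 2.
V_5 = V_2 + 2·V_1 - 2·V_3  [with V_2=6, V_1=0, V_3=2]  = 2
V_6 = min(V_2, V_5) + 2  [with V_2=6, V_5=2]  = 4

4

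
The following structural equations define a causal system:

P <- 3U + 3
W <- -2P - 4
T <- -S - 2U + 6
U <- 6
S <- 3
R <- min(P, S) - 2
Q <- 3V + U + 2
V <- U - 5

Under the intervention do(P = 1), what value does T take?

-9

Intervening sets P = 1 and removes its equation (P <- 3U + 3).
No directed path runs from P to T, so T keeps its natural value.
T = -S - 2U + 6  [with S=3, U=6]  = -9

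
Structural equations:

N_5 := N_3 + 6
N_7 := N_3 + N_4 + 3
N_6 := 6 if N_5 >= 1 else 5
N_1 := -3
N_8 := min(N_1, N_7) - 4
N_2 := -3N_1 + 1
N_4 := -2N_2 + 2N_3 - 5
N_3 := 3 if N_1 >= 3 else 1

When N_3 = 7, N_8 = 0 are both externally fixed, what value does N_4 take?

The joint intervention fixes N_3 = 7, N_8 = 0, removing each variable's own equation.
N_2 = -3N_1 + 1  [with N_1=-3]  = 10
N_4 = -2N_2 + 2N_3 - 5  [with N_2=10, N_3=7]  = -11

-11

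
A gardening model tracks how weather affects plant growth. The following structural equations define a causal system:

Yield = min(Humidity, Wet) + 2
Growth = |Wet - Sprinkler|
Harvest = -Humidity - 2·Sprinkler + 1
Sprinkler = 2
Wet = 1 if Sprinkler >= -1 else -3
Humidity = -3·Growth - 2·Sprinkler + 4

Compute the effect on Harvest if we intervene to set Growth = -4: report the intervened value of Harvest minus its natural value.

-15

The intervention breaks the incoming arrows to Growth: Growth = |Wet - Sprinkler| no longer applies, and Growth = -4.
Humidity = -3·Growth - 2·Sprinkler + 4  [with Growth=-4, Sprinkler=2]  = 12
Harvest = -Humidity - 2·Sprinkler + 1  [with Humidity=12, Sprinkler=2]  = -15
Without intervention: Wet = 1 if Sprinkler >= -1 else -3  [with Sprinkler=2]  = 1; Growth = |Wet - Sprinkler|  [with Wet=1, Sprinkler=2]  = 1; Humidity = -3·Growth - 2·Sprinkler + 4  [with Growth=1, Sprinkler=2]  = -3; Harvest = -Humidity - 2·Sprinkler + 1  [with Humidity=-3, Sprinkler=2]  = 0.
Change = -15 − 0 = -15.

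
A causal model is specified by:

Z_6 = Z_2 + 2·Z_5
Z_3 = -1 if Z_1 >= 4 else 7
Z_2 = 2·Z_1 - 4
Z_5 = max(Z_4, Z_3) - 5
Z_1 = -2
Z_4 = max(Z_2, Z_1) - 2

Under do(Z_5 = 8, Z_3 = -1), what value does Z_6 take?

8

The joint intervention fixes Z_5 = 8, Z_3 = -1, removing each variable's own equation.
Z_2 = 2·Z_1 - 4  [with Z_1=-2]  = -8
Z_6 = Z_2 + 2·Z_5  [with Z_2=-8, Z_5=8]  = 8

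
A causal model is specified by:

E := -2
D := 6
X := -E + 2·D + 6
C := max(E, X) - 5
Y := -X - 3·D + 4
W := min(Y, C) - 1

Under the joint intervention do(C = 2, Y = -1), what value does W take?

-2

The joint intervention fixes C = 2, Y = -1, removing each variable's own equation.
W = min(Y, C) - 1  [with Y=-1, C=2]  = -2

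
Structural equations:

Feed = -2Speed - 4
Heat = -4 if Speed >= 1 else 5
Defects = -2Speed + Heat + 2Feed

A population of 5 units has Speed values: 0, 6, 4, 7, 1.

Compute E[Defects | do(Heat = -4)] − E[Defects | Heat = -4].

The intervention sets Heat=-4 in all 5 units regardless of Speed. Recomputing Defects per unit gives -12, -48, -36, -54, -18; average -33.6.
Observing Heat=-4 restricts to units where Heat's equation naturally yields -4: Speed ∈ {6, 4, 7, 1}. In that subpopulation Defects = -48, -36, -54, -18, mean -39.
Difference = -33.6 − (-39) = 5.4.

5.4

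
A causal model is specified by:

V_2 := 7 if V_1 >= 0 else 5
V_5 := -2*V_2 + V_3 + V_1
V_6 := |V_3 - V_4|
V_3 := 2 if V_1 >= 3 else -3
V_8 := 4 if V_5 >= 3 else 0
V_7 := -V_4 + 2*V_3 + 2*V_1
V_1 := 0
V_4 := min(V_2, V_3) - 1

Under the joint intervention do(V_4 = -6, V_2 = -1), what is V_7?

0

Under do(V_4 = -6, V_2 = -1), each intervened variable's structural equation is replaced by its fixed value.
V_3 = 2 if V_1 >= 3 else -3  [with V_1=0]  = -3
V_7 = -V_4 + 2*V_3 + 2*V_1  [with V_4=-6, V_3=-3, V_1=0]  = 0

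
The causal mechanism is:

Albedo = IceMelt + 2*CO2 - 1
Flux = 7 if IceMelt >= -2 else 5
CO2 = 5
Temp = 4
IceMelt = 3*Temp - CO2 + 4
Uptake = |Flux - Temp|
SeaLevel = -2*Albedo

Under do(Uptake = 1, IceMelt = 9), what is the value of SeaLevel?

-36

Under do(Uptake = 1, IceMelt = 9), each intervened variable's structural equation is replaced by its fixed value.
Albedo = IceMelt + 2*CO2 - 1  [with IceMelt=9, CO2=5]  = 18
SeaLevel = -2*Albedo  [with Albedo=18]  = -36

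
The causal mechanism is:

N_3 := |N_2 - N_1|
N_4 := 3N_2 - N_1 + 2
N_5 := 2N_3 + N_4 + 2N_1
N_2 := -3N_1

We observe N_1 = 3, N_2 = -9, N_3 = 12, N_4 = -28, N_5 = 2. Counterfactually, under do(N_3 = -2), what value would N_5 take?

do(N_3=-2) replaces the equation N_3 := |N_2 - N_1| with the constant N_3 = -2.
N_2 = -3N_1  [with N_1=3]  = -9
N_4 = 3N_2 - N_1 + 2  [with N_2=-9, N_1=3]  = -28
N_5 = 2N_3 + N_4 + 2N_1  [with N_3=-2, N_4=-28, N_1=3]  = -26

-26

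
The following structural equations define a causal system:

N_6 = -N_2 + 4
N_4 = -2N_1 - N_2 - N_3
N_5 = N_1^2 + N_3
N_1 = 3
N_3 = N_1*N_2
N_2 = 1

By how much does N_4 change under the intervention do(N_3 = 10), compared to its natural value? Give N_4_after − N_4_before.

The intervention breaks the incoming arrows to N_3: N_3 = N_1*N_2 no longer applies, and N_3 = 10.
N_4 = -2N_1 - N_2 - N_3  [with N_1=3, N_2=1, N_3=10]  = -17
Without intervention: N_3 = N_1*N_2  [with N_1=3, N_2=1]  = 3; N_4 = -2N_1 - N_2 - N_3  [with N_1=3, N_2=1, N_3=3]  = -10.
Change = -17 − (-10) = -7.

-7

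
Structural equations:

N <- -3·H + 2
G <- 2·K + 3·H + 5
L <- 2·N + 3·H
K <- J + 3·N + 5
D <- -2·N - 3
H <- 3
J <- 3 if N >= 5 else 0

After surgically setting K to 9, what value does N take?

-7

do(K=9) replaces the equation K <- J + 3·N + 5 with the constant K = 9.
N is not downstream of the intervention, so its value is determined by the original equations.
N = -3·H + 2  [with H=3]  = -7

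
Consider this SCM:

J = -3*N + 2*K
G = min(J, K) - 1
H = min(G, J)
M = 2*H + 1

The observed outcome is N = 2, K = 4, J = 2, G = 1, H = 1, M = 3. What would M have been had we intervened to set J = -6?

-13

The intervention breaks the incoming arrows to J: J = -3*N + 2*K no longer applies, and J = -6.
G = min(J, K) - 1  [with J=-6, K=4]  = -7
H = min(G, J)  [with G=-7, J=-6]  = -7
M = 2*H + 1  [with H=-7]  = -13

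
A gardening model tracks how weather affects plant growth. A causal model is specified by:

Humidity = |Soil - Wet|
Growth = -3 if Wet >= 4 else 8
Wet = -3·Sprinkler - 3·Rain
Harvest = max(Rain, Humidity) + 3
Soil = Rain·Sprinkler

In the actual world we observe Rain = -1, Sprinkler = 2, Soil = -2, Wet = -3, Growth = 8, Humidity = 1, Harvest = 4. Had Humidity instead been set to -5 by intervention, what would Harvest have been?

Intervening sets Humidity = -5 and removes its equation (Humidity = |Soil - Wet|).
Harvest = max(Rain, Humidity) + 3  [with Rain=-1, Humidity=-5]  = 2

2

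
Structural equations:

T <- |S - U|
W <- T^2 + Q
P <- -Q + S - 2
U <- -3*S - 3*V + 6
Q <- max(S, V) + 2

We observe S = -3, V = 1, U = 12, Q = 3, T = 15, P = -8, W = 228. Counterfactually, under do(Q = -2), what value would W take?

The intervention breaks the incoming arrows to Q: Q <- max(S, V) + 2 no longer applies, and Q = -2.
U = -3*S - 3*V + 6  [with S=-3, V=1]  = 12
T = |S - U|  [with S=-3, U=12]  = 15
W = T^2 + Q  [with T=15, Q=-2]  = 223

223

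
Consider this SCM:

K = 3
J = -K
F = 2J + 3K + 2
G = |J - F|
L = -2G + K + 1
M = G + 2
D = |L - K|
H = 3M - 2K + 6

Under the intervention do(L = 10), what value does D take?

7

Under do(L=10), the mechanism L = -2G + K + 1 is discarded; L is fixed at 10.
D = |L - K|  [with L=10, K=3]  = 7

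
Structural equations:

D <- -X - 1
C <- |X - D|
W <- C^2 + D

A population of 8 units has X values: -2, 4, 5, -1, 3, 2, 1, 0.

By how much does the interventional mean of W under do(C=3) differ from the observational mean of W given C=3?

Under do(C=3), C's equation is replaced by C=3 for every unit. Per-unit W: 10, 4, 3, 9, 5, 6, 7, 8. Mean = 6.5.
Conditioning on C=3 selects the 2 unit(s) with X ∈ {-2, 1}. Their W values: 10, 7. Mean = 8.5.
Difference = 6.5 − 8.5 = -2.

-2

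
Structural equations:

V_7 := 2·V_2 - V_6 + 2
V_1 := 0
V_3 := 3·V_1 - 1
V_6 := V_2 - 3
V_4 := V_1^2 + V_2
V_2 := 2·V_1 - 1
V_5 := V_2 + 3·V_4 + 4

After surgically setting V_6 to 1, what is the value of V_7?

Intervening sets V_6 = 1 and removes its equation (V_6 := V_2 - 3).
V_2 = 2·V_1 - 1  [with V_1=0]  = -1
V_7 = 2·V_2 - V_6 + 2  [with V_2=-1, V_6=1]  = -1

-1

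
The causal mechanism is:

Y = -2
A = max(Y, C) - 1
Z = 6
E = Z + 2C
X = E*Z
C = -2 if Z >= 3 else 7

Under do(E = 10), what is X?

Intervening sets E = 10 and removes its equation (E = Z + 2C).
X = E*Z  [with E=10, Z=6]  = 60

60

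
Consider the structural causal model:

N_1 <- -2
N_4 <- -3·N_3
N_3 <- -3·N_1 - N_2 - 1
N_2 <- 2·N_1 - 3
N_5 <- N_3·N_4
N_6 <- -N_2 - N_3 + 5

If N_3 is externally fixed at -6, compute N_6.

The intervention breaks the incoming arrows to N_3: N_3 <- -3·N_1 - N_2 - 1 no longer applies, and N_3 = -6.
N_2 = 2·N_1 - 3  [with N_1=-2]  = -7
N_6 = -N_2 - N_3 + 5  [with N_2=-7, N_3=-6]  = 18

18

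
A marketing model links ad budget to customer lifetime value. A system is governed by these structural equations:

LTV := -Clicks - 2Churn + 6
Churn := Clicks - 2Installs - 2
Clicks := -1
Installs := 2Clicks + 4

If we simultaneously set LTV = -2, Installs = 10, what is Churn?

Setting LTV = -2, Installs = 10 by intervention discards those variables' equations.
Churn = Clicks - 2Installs - 2  [with Clicks=-1, Installs=10]  = -23

-23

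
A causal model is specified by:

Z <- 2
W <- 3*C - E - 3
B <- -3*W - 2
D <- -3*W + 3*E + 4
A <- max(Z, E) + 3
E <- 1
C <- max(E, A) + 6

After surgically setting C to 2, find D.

1

The intervention breaks the incoming arrows to C: C <- max(E, A) + 6 no longer applies, and C = 2.
W = 3*C - E - 3  [with C=2, E=1]  = 2
D = -3*W + 3*E + 4  [with W=2, E=1]  = 1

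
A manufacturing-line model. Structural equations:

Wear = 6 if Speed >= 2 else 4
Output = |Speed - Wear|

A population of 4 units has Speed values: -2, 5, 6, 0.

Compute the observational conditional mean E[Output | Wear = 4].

5

Observing Wear=4 restricts to units where Wear's equation naturally yields 4: Speed ∈ {-2, 0}. In that subpopulation Output = 6, 4, mean 5.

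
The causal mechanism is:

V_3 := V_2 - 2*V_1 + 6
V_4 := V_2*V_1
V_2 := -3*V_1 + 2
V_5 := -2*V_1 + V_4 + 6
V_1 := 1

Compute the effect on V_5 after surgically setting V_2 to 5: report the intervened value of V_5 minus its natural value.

6

do(V_2=5) replaces the equation V_2 := -3*V_1 + 2 with the constant V_2 = 5.
V_4 = V_2*V_1  [with V_2=5, V_1=1]  = 5
V_5 = -2*V_1 + V_4 + 6  [with V_1=1, V_4=5]  = 9
Without intervention: V_2 = -3*V_1 + 2  [with V_1=1]  = -1; V_4 = V_2*V_1  [with V_2=-1, V_1=1]  = -1; V_5 = -2*V_1 + V_4 + 6  [with V_1=1, V_4=-1]  = 3.
Change = 9 − 3 = 6.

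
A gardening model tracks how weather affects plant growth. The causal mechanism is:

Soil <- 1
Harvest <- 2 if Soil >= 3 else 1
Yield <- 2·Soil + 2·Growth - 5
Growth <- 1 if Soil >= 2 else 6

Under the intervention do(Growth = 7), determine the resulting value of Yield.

The intervention breaks the incoming arrows to Growth: Growth <- 1 if Soil >= 2 else 6 no longer applies, and Growth = 7.
Yield = 2·Soil + 2·Growth - 5  [with Soil=1, Growth=7]  = 11

11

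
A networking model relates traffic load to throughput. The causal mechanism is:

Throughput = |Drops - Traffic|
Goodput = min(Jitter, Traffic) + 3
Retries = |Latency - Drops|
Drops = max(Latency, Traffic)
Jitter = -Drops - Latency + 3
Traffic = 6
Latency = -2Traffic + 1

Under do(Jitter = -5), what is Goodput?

Under do(Jitter=-5), the mechanism Jitter = -Drops - Latency + 3 is discarded; Jitter is fixed at -5.
Goodput = min(Jitter, Traffic) + 3  [with Jitter=-5, Traffic=6]  = -2

-2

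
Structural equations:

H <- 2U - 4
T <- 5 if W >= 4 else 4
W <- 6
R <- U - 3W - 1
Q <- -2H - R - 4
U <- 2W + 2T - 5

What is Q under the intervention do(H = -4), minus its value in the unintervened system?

68

The intervention breaks the incoming arrows to H: H <- 2U - 4 no longer applies, and H = -4.
T = 5 if W >= 4 else 4  [with W=6]  = 5
U = 2W + 2T - 5  [with W=6, T=5]  = 17
R = U - 3W - 1  [with U=17, W=6]  = -2
Q = -2H - R - 4  [with H=-4, R=-2]  = 6
Without intervention: T = 5 if W >= 4 else 4  [with W=6]  = 5; U = 2W + 2T - 5  [with W=6, T=5]  = 17; R = U - 3W - 1  [with U=17, W=6]  = -2; H = 2U - 4  [with U=17]  = 30; Q = -2H - R - 4  [with H=30, R=-2]  = -62.
Change = 6 − (-62) = 68.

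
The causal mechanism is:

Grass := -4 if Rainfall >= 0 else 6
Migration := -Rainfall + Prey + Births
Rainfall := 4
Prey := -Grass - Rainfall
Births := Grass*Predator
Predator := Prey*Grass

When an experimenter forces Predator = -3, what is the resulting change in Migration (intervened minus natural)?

Under do(Predator=-3), the mechanism Predator := Prey*Grass is discarded; Predator is fixed at -3.
Grass = -4 if Rainfall >= 0 else 6  [with Rainfall=4]  = -4
Prey = -Grass - Rainfall  [with Grass=-4, Rainfall=4]  = 0
Births = Grass*Predator  [with Grass=-4, Predator=-3]  = 12
Migration = -Rainfall + Prey + Births  [with Rainfall=4, Prey=0, Births=12]  = 8
Without intervention: Grass = -4 if Rainfall >= 0 else 6  [with Rainfall=4]  = -4; Prey = -Grass - Rainfall  [with Grass=-4, Rainfall=4]  = 0; Predator = Prey*Grass  [with Prey=0, Grass=-4]  = 0; Births = Grass*Predator  [with Grass=-4, Predator=0]  = 0; Migration = -Rainfall + Prey + Births  [with Rainfall=4, Prey=0, Births=0]  = -4.
Change = 8 − (-4) = 12.

12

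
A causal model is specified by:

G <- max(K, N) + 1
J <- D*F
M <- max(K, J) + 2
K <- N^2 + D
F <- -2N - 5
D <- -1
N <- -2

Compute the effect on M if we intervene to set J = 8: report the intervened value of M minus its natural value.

5

Intervening sets J = 8 and removes its equation (J <- D*F).
K = N^2 + D  [with N=-2, D=-1]  = 3
M = max(K, J) + 2  [with K=3, J=8]  = 10
Without intervention: K = N^2 + D  [with N=-2, D=-1]  = 3; F = -2N - 5  [with N=-2]  = -1; J = D*F  [with D=-1, F=-1]  = 1; M = max(K, J) + 2  [with K=3, J=1]  = 5.
Change = 10 − 5 = 5.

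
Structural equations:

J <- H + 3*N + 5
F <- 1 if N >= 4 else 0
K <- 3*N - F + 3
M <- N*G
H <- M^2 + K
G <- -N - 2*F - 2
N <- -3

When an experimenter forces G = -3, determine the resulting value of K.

do(G=-3) replaces the equation G <- -N - 2*F - 2 with the constant G = -3.
K is not downstream of the intervention, so its value is determined by the original equations.
F = 1 if N >= 4 else 0  [with N=-3]  = 0
K = 3*N - F + 3  [with N=-3, F=0]  = -6

-6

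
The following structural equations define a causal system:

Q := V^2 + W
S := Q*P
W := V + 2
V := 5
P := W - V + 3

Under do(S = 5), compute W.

Under do(S=5), the mechanism S := Q*P is discarded; S is fixed at 5.
No directed path runs from S to W, so W keeps its natural value.
W = V + 2  [with V=5]  = 7

7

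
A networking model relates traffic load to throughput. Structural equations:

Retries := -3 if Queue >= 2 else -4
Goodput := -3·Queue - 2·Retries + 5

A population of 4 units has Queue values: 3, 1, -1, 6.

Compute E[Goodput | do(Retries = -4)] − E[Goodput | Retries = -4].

The intervention sets Retries=-4 in all 4 units regardless of Queue. Recomputing Goodput per unit gives 4, 10, 16, -5; average 6.25.
E[Goodput|Retries=-4] averages over only the 2 units with Retries=-4 (Queue = 1, -1): Goodput = 10, 16, mean 13.
Difference = 6.25 − 13 = -6.75.

-6.75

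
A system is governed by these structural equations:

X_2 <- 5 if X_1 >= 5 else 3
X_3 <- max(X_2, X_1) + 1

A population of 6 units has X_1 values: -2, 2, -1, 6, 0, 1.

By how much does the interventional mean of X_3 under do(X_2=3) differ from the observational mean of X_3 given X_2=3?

Every unit gets X_2=3 under the intervention. X_3 values become 4, 4, 4, 7, 4, 4; E[X_3|do(X_2=3)] = 4.5.
Conditioning on X_2=3 selects the 5 unit(s) with X_1 ∈ {-2, 2, -1, 0, 1}. Their X_3 values: 4, 4, 4, 4, 4. Mean = 4.
Difference = 4.5 − 4 = 0.5.

0.5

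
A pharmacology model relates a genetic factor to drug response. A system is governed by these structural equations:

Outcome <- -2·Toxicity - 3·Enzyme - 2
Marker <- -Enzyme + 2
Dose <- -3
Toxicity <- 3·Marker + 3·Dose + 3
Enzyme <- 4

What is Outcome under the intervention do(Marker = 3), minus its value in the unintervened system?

-30

do(Marker=3) replaces the equation Marker <- -Enzyme + 2 with the constant Marker = 3.
Toxicity = 3·Marker + 3·Dose + 3  [with Marker=3, Dose=-3]  = 3
Outcome = -2·Toxicity - 3·Enzyme - 2  [with Toxicity=3, Enzyme=4]  = -20
Without intervention: Marker = -Enzyme + 2  [with Enzyme=4]  = -2; Toxicity = 3·Marker + 3·Dose + 3  [with Marker=-2, Dose=-3]  = -12; Outcome = -2·Toxicity - 3·Enzyme - 2  [with Toxicity=-12, Enzyme=4]  = 10.
Change = -20 − 10 = -30.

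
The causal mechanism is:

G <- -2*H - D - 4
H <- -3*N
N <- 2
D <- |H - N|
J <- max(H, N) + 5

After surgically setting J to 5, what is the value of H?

-6

Under do(J=5), the mechanism J <- max(H, N) + 5 is discarded; J is fixed at 5.
Since H is not a descendant of the intervened variable, it is unaffected.
H = -3*N  [with N=2]  = -6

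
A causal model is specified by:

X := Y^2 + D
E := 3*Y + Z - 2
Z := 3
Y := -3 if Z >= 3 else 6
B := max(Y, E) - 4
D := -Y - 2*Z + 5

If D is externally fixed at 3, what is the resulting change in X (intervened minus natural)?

The intervention breaks the incoming arrows to D: D := -Y - 2*Z + 5 no longer applies, and D = 3.
Y = -3 if Z >= 3 else 6  [with Z=3]  = -3
X = Y^2 + D  [with Y=-3, D=3]  = 12
Without intervention: Y = -3 if Z >= 3 else 6  [with Z=3]  = -3; D = -Y - 2*Z + 5  [with Y=-3, Z=3]  = 2; X = Y^2 + D  [with Y=-3, D=2]  = 11.
Change = 12 − 11 = 1.

1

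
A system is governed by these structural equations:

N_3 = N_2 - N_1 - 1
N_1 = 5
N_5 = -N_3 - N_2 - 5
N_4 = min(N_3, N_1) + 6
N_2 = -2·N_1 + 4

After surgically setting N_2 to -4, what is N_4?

Under do(N_2=-4), the mechanism N_2 = -2·N_1 + 4 is discarded; N_2 is fixed at -4.
N_3 = N_2 - N_1 - 1  [with N_2=-4, N_1=5]  = -10
N_4 = min(N_3, N_1) + 6  [with N_3=-10, N_1=5]  = -4

-4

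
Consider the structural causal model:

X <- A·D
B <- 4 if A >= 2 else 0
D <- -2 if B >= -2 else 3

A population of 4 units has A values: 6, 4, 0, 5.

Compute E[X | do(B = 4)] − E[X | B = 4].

Under do(B=4), B's equation is replaced by B=4 for every unit. Per-unit X: -12, -8, 0, -10. Mean = -7.5.
E[X|B=4] averages over only the 3 units with B=4 (A = 6, 4, 5): X = -12, -8, -10, mean -10.
Difference = -7.5 − (-10) = 2.5.

2.5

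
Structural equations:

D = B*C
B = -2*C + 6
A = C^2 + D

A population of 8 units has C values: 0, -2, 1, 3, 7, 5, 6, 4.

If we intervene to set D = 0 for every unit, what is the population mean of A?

do(D=0) breaks D's dependence on C. With D=0 fixed, A across the units is 0, 4, 1, 9, 49, 25, 36, 16, mean 17.5.

17.5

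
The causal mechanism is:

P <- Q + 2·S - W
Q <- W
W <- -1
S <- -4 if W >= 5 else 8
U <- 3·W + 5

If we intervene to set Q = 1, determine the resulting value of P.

The intervention breaks the incoming arrows to Q: Q <- W no longer applies, and Q = 1.
S = -4 if W >= 5 else 8  [with W=-1]  = 8
P = Q + 2·S - W  [with Q=1, S=8, W=-1]  = 18

18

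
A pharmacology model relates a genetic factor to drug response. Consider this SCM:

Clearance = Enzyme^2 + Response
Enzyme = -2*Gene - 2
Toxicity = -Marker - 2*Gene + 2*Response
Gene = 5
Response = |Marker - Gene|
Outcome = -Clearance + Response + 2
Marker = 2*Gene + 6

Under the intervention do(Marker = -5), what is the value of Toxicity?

do(Marker=-5) replaces the equation Marker = 2*Gene + 6 with the constant Marker = -5.
Response = |Marker - Gene|  [with Marker=-5, Gene=5]  = 10
Toxicity = -Marker - 2*Gene + 2*Response  [with Marker=-5, Gene=5, Response=10]  = 15

15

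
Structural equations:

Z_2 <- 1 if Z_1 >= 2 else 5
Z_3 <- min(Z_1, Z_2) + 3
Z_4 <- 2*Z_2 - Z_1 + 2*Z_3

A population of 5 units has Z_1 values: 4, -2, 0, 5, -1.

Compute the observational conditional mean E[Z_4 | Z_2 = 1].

5.5

Conditioning on Z_2=1 selects the 2 unit(s) with Z_1 ∈ {4, 5}. Their Z_4 values: 6, 5. Mean = 5.5.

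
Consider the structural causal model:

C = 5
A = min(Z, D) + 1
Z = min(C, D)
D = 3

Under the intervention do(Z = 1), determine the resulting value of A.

The intervention breaks the incoming arrows to Z: Z = min(C, D) no longer applies, and Z = 1.
A = min(Z, D) + 1  [with Z=1, D=3]  = 2

2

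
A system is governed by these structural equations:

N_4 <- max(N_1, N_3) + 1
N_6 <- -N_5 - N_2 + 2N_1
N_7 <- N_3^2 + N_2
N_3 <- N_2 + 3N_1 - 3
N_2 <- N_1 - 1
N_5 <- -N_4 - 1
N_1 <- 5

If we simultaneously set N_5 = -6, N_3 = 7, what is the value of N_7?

The joint intervention fixes N_5 = -6, N_3 = 7, removing each variable's own equation.
N_2 = N_1 - 1  [with N_1=5]  = 4
N_7 = N_3^2 + N_2  [with N_3=7, N_2=4]  = 53

53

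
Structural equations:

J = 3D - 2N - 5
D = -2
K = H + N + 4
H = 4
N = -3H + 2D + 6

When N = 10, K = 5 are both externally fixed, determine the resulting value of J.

-31

Setting N = 10, K = 5 by intervention discards those variables' equations.
J = 3D - 2N - 5  [with D=-2, N=10]  = -31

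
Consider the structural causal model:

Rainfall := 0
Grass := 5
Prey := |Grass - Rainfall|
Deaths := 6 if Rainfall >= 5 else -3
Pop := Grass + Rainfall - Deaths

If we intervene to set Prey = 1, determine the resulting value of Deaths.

The intervention breaks the incoming arrows to Prey: Prey := |Grass - Rainfall| no longer applies, and Prey = 1.
Deaths is not downstream of the intervention, so its value is determined by the original equations.
Deaths = 6 if Rainfall >= 5 else -3  [with Rainfall=0]  = -3

-3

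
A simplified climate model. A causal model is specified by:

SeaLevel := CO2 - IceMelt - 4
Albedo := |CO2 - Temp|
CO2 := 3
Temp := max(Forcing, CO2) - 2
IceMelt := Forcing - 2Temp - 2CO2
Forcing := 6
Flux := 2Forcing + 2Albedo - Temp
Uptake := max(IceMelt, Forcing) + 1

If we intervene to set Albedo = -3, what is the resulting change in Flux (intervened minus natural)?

Under do(Albedo=-3), the mechanism Albedo := |CO2 - Temp| is discarded; Albedo is fixed at -3.
Temp = max(Forcing, CO2) - 2  [with Forcing=6, CO2=3]  = 4
Flux = 2Forcing + 2Albedo - Temp  [with Forcing=6, Albedo=-3, Temp=4]  = 2
Without intervention: Temp = max(Forcing, CO2) - 2  [with Forcing=6, CO2=3]  = 4; Albedo = |CO2 - Temp|  [with CO2=3, Temp=4]  = 1; Flux = 2Forcing + 2Albedo - Temp  [with Forcing=6, Albedo=1, Temp=4]  = 10.
Change = 2 − 10 = -8.

-8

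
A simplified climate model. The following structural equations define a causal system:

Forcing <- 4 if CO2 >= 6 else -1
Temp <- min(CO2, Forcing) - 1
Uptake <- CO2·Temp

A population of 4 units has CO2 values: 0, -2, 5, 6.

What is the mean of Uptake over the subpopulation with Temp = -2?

Observing Temp=-2 restricts to units where Temp's equation naturally yields -2: CO2 ∈ {0, 5}. In that subpopulation Uptake = 0, -10, mean -5.

-5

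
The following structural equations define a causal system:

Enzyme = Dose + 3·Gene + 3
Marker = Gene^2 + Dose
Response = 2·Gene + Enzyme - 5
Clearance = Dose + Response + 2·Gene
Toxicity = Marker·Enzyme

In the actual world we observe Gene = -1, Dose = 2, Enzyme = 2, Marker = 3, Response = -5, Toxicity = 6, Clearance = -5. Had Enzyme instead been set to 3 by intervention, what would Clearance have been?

The intervention breaks the incoming arrows to Enzyme: Enzyme = Dose + 3·Gene + 3 no longer applies, and Enzyme = 3.
Response = 2·Gene + Enzyme - 5  [with Gene=-1, Enzyme=3]  = -4
Clearance = Dose + Response + 2·Gene  [with Dose=2, Response=-4, Gene=-1]  = -4

-4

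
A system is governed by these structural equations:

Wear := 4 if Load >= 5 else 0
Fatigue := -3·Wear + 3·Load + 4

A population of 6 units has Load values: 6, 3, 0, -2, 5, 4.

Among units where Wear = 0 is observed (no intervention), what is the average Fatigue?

7.75

E[Fatigue|Wear=0] averages over only the 4 units with Wear=0 (Load = 3, 0, -2, 4): Fatigue = 13, 4, -2, 16, mean 7.75.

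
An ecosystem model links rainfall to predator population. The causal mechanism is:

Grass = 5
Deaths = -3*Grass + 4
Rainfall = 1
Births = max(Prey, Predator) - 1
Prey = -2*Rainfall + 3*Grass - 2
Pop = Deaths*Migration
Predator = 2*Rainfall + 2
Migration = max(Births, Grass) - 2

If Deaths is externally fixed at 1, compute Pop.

8

Intervening sets Deaths = 1 and removes its equation (Deaths = -3*Grass + 4).
Prey = -2*Rainfall + 3*Grass - 2  [with Rainfall=1, Grass=5]  = 11
Predator = 2*Rainfall + 2  [with Rainfall=1]  = 4
Births = max(Prey, Predator) - 1  [with Prey=11, Predator=4]  = 10
Migration = max(Births, Grass) - 2  [with Births=10, Grass=5]  = 8
Pop = Deaths*Migration  [with Deaths=1, Migration=8]  = 8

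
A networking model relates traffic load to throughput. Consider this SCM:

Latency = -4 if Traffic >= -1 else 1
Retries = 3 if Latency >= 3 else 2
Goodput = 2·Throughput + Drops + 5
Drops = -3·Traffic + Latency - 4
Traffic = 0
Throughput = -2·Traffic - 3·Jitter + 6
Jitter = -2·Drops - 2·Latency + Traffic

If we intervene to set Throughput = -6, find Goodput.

-15

Intervening sets Throughput = -6 and removes its equation (Throughput = -2·Traffic - 3·Jitter + 6).
Latency = -4 if Traffic >= -1 else 1  [with Traffic=0]  = -4
Drops = -3·Traffic + Latency - 4  [with Traffic=0, Latency=-4]  = -8
Goodput = 2·Throughput + Drops + 5  [with Throughput=-6, Drops=-8]  = -15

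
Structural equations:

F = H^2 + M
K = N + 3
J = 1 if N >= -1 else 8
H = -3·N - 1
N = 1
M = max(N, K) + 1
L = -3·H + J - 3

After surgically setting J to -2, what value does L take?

7

The intervention breaks the incoming arrows to J: J = 1 if N >= -1 else 8 no longer applies, and J = -2.
H = -3·N - 1  [with N=1]  = -4
L = -3·H + J - 3  [with H=-4, J=-2]  = 7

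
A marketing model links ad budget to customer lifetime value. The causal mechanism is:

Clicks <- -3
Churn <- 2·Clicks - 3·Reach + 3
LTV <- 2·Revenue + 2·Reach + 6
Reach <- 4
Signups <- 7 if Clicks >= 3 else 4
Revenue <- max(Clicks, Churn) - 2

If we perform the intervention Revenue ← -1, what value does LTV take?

12

The intervention breaks the incoming arrows to Revenue: Revenue <- max(Clicks, Churn) - 2 no longer applies, and Revenue = -1.
LTV = 2·Revenue + 2·Reach + 6  [with Revenue=-1, Reach=4]  = 12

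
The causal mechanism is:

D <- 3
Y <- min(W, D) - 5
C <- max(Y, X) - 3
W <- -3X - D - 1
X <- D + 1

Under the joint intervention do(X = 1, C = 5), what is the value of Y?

The joint intervention fixes X = 1, C = 5, removing each variable's own equation.
W = -3X - D - 1  [with X=1, D=3]  = -7
Y = min(W, D) - 5  [with W=-7, D=3]  = -12

-12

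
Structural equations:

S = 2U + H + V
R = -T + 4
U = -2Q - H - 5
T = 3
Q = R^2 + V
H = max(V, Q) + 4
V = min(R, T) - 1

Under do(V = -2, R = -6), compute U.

Setting V = -2, R = -6 by intervention discards those variables' equations.
Q = R^2 + V  [with R=-6, V=-2]  = 34
H = max(V, Q) + 4  [with V=-2, Q=34]  = 38
U = -2Q - H - 5  [with Q=34, H=38]  = -111

-111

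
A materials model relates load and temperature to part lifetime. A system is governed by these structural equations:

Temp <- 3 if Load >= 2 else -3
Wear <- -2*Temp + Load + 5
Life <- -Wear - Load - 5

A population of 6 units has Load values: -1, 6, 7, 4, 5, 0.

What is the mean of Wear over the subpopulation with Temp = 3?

E[Wear|Temp=3] averages over only the 4 units with Temp=3 (Load = 6, 7, 4, 5): Wear = 5, 6, 3, 4, mean 4.5.

4.5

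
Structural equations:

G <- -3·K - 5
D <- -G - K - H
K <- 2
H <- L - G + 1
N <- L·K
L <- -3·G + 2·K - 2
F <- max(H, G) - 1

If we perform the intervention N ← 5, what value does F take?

46

Intervening sets N = 5 and removes its equation (N <- L·K).
Since F is not a descendant of the intervened variable, it is unaffected.
G = -3·K - 5  [with K=2]  = -11
L = -3·G + 2·K - 2  [with G=-11, K=2]  = 35
H = L - G + 1  [with L=35, G=-11]  = 47
F = max(H, G) - 1  [with H=47, G=-11]  = 46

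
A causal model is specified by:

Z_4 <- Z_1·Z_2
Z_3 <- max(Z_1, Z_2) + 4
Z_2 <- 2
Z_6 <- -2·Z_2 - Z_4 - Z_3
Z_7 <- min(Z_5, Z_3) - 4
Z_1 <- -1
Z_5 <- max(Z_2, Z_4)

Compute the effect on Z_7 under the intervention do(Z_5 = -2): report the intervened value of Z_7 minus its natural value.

-4

Under do(Z_5=-2), the mechanism Z_5 <- max(Z_2, Z_4) is discarded; Z_5 is fixed at -2.
Z_3 = max(Z_1, Z_2) + 4  [with Z_1=-1, Z_2=2]  = 6
Z_7 = min(Z_5, Z_3) - 4  [with Z_5=-2, Z_3=6]  = -6
Without intervention: Z_3 = max(Z_1, Z_2) + 4  [with Z_1=-1, Z_2=2]  = 6; Z_4 = Z_1·Z_2  [with Z_1=-1, Z_2=2]  = -2; Z_5 = max(Z_2, Z_4)  [with Z_2=2, Z_4=-2]  = 2; Z_7 = min(Z_5, Z_3) - 4  [with Z_5=2, Z_3=6]  = -2.
Change = -6 − (-2) = -4.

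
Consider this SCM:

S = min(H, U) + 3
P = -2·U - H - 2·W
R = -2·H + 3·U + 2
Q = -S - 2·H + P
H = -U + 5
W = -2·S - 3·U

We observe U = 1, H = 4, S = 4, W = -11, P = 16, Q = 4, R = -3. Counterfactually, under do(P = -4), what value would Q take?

-16

The intervention breaks the incoming arrows to P: P = -2·U - H - 2·W no longer applies, and P = -4.
H = -U + 5  [with U=1]  = 4
S = min(H, U) + 3  [with H=4, U=1]  = 4
Q = -S - 2·H + P  [with S=4, H=4, P=-4]  = -16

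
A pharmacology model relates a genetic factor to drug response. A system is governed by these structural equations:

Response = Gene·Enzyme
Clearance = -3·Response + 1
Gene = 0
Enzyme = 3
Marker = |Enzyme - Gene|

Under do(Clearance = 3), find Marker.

do(Clearance=3) replaces the equation Clearance = -3·Response + 1 with the constant Clearance = 3.
Marker is not downstream of the intervention, so its value is determined by the original equations.
Marker = |Enzyme - Gene|  [with Enzyme=3, Gene=0]  = 3

3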